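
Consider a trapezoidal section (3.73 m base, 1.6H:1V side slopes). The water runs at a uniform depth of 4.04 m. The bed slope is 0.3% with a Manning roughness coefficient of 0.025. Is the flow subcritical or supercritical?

subcritical

With bottom width b = 3.73 m and side slope z = 1.6: A = (b + zy)y = (3.73 + 1.6×4.04)×4.04 = 41.18 m²; P = b + 2y√(1+z²) = 3.73 + 2×4.04×1.887 = 18.98 m.
Hydraulic radius R = A/P = 41.18/18.98 = 2.17 m.
V = (1/n) R^(2/3) √S = (1/0.025) × 2.17^(2/3) × √0.003 = 3.673 m/s. Hydraulic depth D_h = A/T = 41.18/16.66 = 2.472 m.
Froude number Fr = V/√(g·D_h) = 3.673/√(9.81×2.472) = 0.746, which is less than 1, so the flow is subcritical.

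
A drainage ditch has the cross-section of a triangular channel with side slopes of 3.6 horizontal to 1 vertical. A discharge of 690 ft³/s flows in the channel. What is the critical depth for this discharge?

At critical depth, Q² T / (g A³) = 1, i.e. A³/T = Q²/g = 690²/32.2 = 14790.
Try y = 3.46 ft: A³/T = 3213 — low.
Try y = 5.93 ft: A³/T = 47520 — high.
Try y = 4.7 ft: A³/T = 14860 — matches.

y_c = 4.7 ft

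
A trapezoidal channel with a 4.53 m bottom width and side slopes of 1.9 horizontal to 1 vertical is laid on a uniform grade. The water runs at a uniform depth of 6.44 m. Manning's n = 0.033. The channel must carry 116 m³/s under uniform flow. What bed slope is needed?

With bottom width b = 4.53 m and side slope z = 1.9: A = (b + zy)y = (4.53 + 1.9×6.44)×6.44 = 108 m²; P = b + 2y√(1+z²) = 4.53 + 2×6.44×2.147 = 32.18 m.
Hydraulic radius R = A/P = 108/32.18 = 3.355 m.
From Manning's equation, S = [nQ / (1 A R^(2/3))]² = [0.033 × 116 / (1 × 108 × 3.355^(2/3))]² = 0.00025.

S = 0.00025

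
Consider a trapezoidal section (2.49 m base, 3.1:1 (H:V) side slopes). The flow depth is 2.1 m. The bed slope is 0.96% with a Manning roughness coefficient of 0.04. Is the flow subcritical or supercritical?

With bottom width b = 2.49 m and side slope z = 3.1: A = (b + zy)y = (2.49 + 3.1×2.1)×2.1 = 18.9 m²; P = b + 2y√(1+z²) = 2.49 + 2×2.1×3.257 = 16.17 m.
Hydraulic radius R = A/P = 18.9/16.17 = 1.169 m.
V = (1/n) R^(2/3) √S = (1/0.04) × 1.169^(2/3) × √0.0096 = 2.718 m/s. Hydraulic depth D_h = A/T = 18.9/15.51 = 1.219 m.
Froude number Fr = V/√(g·D_h) = 2.718/√(9.81×1.219) = 0.786, which is less than 1, so the flow is subcritical.

subcritical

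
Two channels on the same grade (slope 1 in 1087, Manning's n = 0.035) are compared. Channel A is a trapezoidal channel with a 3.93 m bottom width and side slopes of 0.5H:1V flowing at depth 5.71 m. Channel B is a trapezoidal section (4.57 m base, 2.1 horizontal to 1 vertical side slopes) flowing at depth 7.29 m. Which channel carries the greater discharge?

Channel A: With bottom width b = 3.93 m and side slope z = 0.5: A = (b + zy)y = (3.93 + 0.5×5.71)×5.71 = 38.74 m²; P = b + 2y√(1+z²) = 3.93 + 2×5.71×1.118 = 16.7 m. Hydraulic radius R = A/P = 38.74/16.7 = 2.32 m. Q_A = (1/0.035)·38.74·2.32^(2/3)·√0.00092 = 58.84 m³/s.
Channel B: With bottom width b = 4.57 m and side slope z = 2.1: A = (b + zy)y = (4.57 + 2.1×7.29)×7.29 = 144.9 m²; P = b + 2y√(1+z²) = 4.57 + 2×7.29×2.326 = 38.48 m. Hydraulic radius R = A/P = 144.9/38.48 = 3.766 m. Q_B = (1/0.035)·144.9·3.766^(2/3)·√0.00092 = 304 m³/s.
Q_A = 58.84 m³/s vs Q_B = 304 m³/s, so channel B carries more.

channel B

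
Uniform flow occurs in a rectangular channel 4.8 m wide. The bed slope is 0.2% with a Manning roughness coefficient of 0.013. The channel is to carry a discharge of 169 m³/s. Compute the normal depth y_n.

y_n = 6.96 m

Manning's equation rearranged: A R^(2/3) = nQ / (1·√S) = 0.013 × 169 / (√0.002) = 49.13.
At y = 7.71 m: A R^(2/3) = 55.37 — high.
At y = 5.91 m: A R^(2/3) = 40.52 — low.
At y = 6.96 m: A R^(2/3) = 49.15 — close enough.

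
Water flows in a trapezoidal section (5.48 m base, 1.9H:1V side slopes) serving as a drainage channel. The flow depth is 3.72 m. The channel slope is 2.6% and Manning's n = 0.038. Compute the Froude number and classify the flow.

supercritical

With bottom width b = 5.48 m and side slope z = 1.9: A = (b + zy)y = (5.48 + 1.9×3.72)×3.72 = 46.68 m²; P = b + 2y√(1+z²) = 5.48 + 2×3.72×2.147 = 21.45 m.
Hydraulic radius R = A/P = 46.68/21.45 = 2.176 m.
V = (1/n) R^(2/3) √S = (1/0.038) × 2.176^(2/3) × √0.026 = 7.125 m/s. Hydraulic depth D_h = A/T = 46.68/19.62 = 2.38 m.
Froude number Fr = V/√(g·D_h) = 7.125/√(9.81×2.38) = 1.47, which is greater than 1, so the flow is supercritical.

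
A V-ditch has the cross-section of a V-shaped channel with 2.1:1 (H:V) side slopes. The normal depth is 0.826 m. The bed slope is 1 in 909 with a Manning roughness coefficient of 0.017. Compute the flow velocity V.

For a triangular section with side slope z = 2.1: A = zy² = 2.1×0.826² = 1.433 m²; P = 2y√(1+z²) = 2×0.826×2.326 = 3.842 m.
Hydraulic radius R = A/P = 1.433/3.842 = 0.3729 m.
From Manning's equation, V = (1/n) R^(2/3) S^(1/2) = (1/0.017) × 0.3729^(2/3) × 0.0011^(1/2) = 1.01 m/s.

V = 1.01 m/s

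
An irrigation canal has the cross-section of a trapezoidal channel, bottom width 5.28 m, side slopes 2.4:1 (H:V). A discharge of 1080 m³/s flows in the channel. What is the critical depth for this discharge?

y_c = 7.36 m

At critical depth, Q² T / (g A³) = 1, i.e. A³/T = Q²/g = 1080²/9.81 = 118900.
At y = 9.16 m: A³/T = 316300 — high.
At y = 5.88 m: A³/T = 44250 — low.
At y = 7.36 m: A³/T = 118600 — matches.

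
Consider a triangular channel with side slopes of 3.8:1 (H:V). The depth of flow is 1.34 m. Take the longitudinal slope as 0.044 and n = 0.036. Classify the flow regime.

For a triangular section with side slope z = 3.8: A = zy² = 3.8×1.34² = 6.823 m²; P = 2y√(1+z²) = 2×1.34×3.929 = 10.53 m.
Hydraulic radius R = A/P = 6.823/10.53 = 0.6479 m.
V = (1/n) R^(2/3) √S = (1/0.036) × 0.6479^(2/3) × √0.044 = 4.363 m/s. Hydraulic depth D_h = A/T = 6.823/10.18 = 0.67 m.
Froude number Fr = V/√(g·D_h) = 4.363/√(9.81×0.67) = 1.7, which is greater than 1, so the flow is supercritical.

supercritical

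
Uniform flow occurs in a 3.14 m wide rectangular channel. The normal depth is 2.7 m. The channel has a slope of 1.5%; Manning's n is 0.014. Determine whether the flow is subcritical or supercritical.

Flow area A = b·y = 3.14 × 2.7 = 8.478 m². Wetted perimeter P = b + 2y = 3.14 + 2×2.7 = 8.54 m.
Hydraulic radius R = A/P = 8.478/8.54 = 0.9927 m.
V = (1/n) R^(2/3) √S = (1/0.014) × 0.9927^(2/3) × √0.015 = 8.706 m/s. Hydraulic depth D_h = A/T = 8.478/3.14 = 2.7 m.
Froude number Fr = V/√(g·D_h) = 8.706/√(9.81×2.7) = 1.69, which is greater than 1, so the flow is supercritical.

supercritical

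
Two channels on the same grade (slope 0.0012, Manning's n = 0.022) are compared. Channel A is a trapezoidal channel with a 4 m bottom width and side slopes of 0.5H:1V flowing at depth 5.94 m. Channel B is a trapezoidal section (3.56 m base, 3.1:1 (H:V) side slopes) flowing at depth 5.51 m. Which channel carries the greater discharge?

Channel A: With bottom width b = 4 m and side slope z = 0.5: A = (b + zy)y = (4 + 0.5×5.94)×5.94 = 41.4 m²; P = b + 2y√(1+z²) = 4 + 2×5.94×1.118 = 17.28 m. Hydraulic radius R = A/P = 41.4/17.28 = 2.396 m. Q_A = (1/0.022)·41.4·2.396^(2/3)·√0.0012 = 116.7 m³/s.
Channel B: With bottom width b = 3.56 m and side slope z = 3.1: A = (b + zy)y = (3.56 + 3.1×5.51)×5.51 = 113.7 m²; P = b + 2y√(1+z²) = 3.56 + 2×5.51×3.257 = 39.46 m. Hydraulic radius R = A/P = 113.7/39.46 = 2.883 m. Q_B = (1/0.022)·113.7·2.883^(2/3)·√0.0012 = 362.7 m³/s.
Q_A = 116.7 m³/s vs Q_B = 362.7 m³/s, so channel B carries more.

channel B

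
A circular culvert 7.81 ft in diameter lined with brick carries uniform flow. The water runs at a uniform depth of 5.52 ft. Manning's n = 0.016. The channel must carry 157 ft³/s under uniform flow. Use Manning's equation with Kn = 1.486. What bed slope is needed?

For a circular section of diameter D = 7.81 ft at depth y = 5.52 ft, the central angle is θ = 2 arccos(1 − 2y/D) = 3.994 rad. Then A = (D²/8)(θ − sin θ) = 36.2 ft² and P = Dθ/2 = 15.6 ft.
Hydraulic radius R = A/P = 36.2/15.6 = 2.321 ft.
From Manning's equation, S = [nQ / (1.486 A R^(2/3))]² = [0.016 × 157 / (1.486 × 36.2 × 2.321^(2/3))]² = 0.00071.

S = 0.00071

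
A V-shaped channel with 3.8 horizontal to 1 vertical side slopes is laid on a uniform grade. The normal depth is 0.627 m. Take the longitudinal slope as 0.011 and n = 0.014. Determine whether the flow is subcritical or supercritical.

supercritical

For a triangular section with side slope z = 3.8: A = zy² = 3.8×0.627² = 1.494 m²; P = 2y√(1+z²) = 2×0.627×3.929 = 4.927 m.
Hydraulic radius R = A/P = 1.494/4.927 = 0.3032 m.
V = (1/n) R^(2/3) √S = (1/0.014) × 0.3032^(2/3) × √0.011 = 3.381 m/s. Hydraulic depth D_h = A/T = 1.494/4.765 = 0.3135 m.
Froude number Fr = V/√(g·D_h) = 3.381/√(9.81×0.3135) = 1.93, which is greater than 1, so the flow is supercritical.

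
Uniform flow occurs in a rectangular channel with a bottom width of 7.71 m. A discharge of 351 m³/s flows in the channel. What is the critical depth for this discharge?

y_c = 5.96 m

For a rectangular channel, critical depth y_c = (q²/g)^(1/3) where q = Q/b = 351/7.71 = 45.53 m²/s.
So y_c = (45.53²/9.81)^(1/3) = 5.96 m.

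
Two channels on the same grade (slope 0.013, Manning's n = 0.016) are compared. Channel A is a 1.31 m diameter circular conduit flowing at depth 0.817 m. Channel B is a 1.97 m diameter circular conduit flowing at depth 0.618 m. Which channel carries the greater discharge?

channel A

Channel A: For a circular section of diameter D = 1.31 m at depth y = 0.817 m, the central angle is θ = 2 arccos(1 − 2y/D) = 3.641 rad. Then A = (D²/8)(θ − sin θ) = 0.8839 m² and P = Dθ/2 = 2.385 m. Hydraulic radius R = A/P = 0.8839/2.385 = 0.3706 m. Q_A = (1/0.016)·0.8839·0.3706^(2/3)·√0.013 = 3.25 m³/s.
Channel B: For a circular section of diameter D = 1.97 m at depth y = 0.618 m, the central angle is θ = 2 arccos(1 − 2y/D) = 2.378 rad. Then A = (D²/8)(θ − sin θ) = 0.8181 m² and P = Dθ/2 = 2.342 m. Hydraulic radius R = A/P = 0.8181/2.342 = 0.3493 m. Q_B = (1/0.016)·0.8181·0.3493^(2/3)·√0.013 = 2.892 m³/s.
Q_A = 3.25 m³/s vs Q_B = 2.892 m³/s, so channel A carries more.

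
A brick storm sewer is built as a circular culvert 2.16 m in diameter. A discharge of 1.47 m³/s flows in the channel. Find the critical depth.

y_c = 0.556 m

At critical depth, Q² T / (g A³) = 1, i.e. A³/T = Q²/g = 1.47²/9.81 = 0.2203.
Try y = 0.464 m: A³/T = 0.1087 — short.
Try y = 0.689 m: A³/T = 0.5063 — over.
Try y = 0.556 m: A³/T = 0.2202 — close enough.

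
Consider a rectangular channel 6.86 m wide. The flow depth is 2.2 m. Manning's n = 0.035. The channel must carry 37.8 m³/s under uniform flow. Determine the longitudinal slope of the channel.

S = 0.0052

Flow area A = b·y = 6.86 × 2.2 = 15.09 m². Wetted perimeter P = b + 2y = 6.86 + 2×2.2 = 11.26 m.
Hydraulic radius R = A/P = 15.09/11.26 = 1.34 m.
From Manning's equation, S = [nQ / (1 A R^(2/3))]² = [0.035 × 37.8 / (1 × 15.09 × 1.34^(2/3))]² = 0.0052.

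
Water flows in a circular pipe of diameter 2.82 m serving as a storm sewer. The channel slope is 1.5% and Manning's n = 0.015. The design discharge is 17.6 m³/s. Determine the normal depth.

y_n = 1.3 m

Manning's equation rearranged: A R^(2/3) = nQ / (1·√S) = 0.015 × 17.6 / (√0.015) = 2.156.
At y = 1.09 m: A R^(2/3) = 1.566 — too small.
At y = 1.47 m: A R^(2/3) = 2.653 — too large.
At y = 1.3 m: A R^(2/3) = 2.15 — matches.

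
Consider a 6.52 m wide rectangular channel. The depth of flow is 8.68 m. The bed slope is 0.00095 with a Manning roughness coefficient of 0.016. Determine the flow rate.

Q = 194 m³/s

Flow area A = b·y = 6.52 × 8.68 = 56.59 m². Wetted perimeter P = b + 2y = 6.52 + 2×8.68 = 23.88 m.
Hydraulic radius R = A/P = 56.59/23.88 = 2.37 m.
Manning's equation: Q = (1/n) A R^(2/3) S^(1/2) = (1/0.016) × 56.59 × 2.37^(2/3) × 0.00095^(1/2) = 194 m³/s.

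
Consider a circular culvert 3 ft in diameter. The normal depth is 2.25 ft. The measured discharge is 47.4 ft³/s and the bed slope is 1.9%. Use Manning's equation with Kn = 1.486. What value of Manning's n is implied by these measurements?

n = 0.023

For a circular section of diameter D = 3 ft at depth y = 2.25 ft, the central angle is θ = 2 arccos(1 − 2y/D) = 4.189 rad. Then A = (D²/8)(θ − sin θ) = 5.687 ft² and P = Dθ/2 = 6.283 ft.
Hydraulic radius R = A/P = 5.687/6.283 = 0.9051 ft.
Rearranging Manning's equation: n = (1.486/Q) A R^(2/3) S^(1/2) = (1.486/47.4) × 5.687 × 0.9051^(2/3) × √0.019 = 0.023.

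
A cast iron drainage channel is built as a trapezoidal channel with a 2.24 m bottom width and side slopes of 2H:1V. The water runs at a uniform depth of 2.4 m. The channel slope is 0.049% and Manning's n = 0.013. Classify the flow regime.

subcritical

With bottom width b = 2.24 m and side slope z = 2: A = (b + zy)y = (2.24 + 2×2.4)×2.4 = 16.9 m²; P = b + 2y√(1+z²) = 2.24 + 2×2.4×2.236 = 12.97 m.
Hydraulic radius R = A/P = 16.9/12.97 = 1.302 m.
V = (1/n) R^(2/3) √S = (1/0.013) × 1.302^(2/3) × √0.00049 = 2.031 m/s. Hydraulic depth D_h = A/T = 16.9/11.84 = 1.427 m.
Froude number Fr = V/√(g·D_h) = 2.031/√(9.81×1.427) = 0.543, which is less than 1, so the flow is subcritical.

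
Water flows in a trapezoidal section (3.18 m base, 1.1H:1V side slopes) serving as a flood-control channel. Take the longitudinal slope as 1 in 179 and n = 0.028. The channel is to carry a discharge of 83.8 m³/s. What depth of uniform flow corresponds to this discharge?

Manning's equation rearranged: A R^(2/3) = nQ / (1·√S) = 0.028 × 83.8 / (√0.005587) = 31.39.
Try y = 3.85 m: A R^(2/3) = 44.58 — over.
Try y = 2.63 m: A R^(2/3) = 20.48 — short.
Try y = 3.25 m: A R^(2/3) = 31.39 — matches.

y_n = 3.25 m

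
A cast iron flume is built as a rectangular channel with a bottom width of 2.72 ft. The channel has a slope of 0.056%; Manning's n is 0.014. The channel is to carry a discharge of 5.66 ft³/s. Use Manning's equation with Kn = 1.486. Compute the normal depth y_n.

Manning's equation rearranged: A R^(2/3) = nQ / (1.486·√S) = 0.014 × 5.66 / (1.486 × √0.00056) = 2.253.
At y = 1.23 ft: A R^(2/3) = 2.5 — too large.
At y = 0.824 ft: A R^(2/3) = 1.436 — too small.
At y = 1.14 ft: A R^(2/3) = 2.255 — matches.

y_n = 1.14 ft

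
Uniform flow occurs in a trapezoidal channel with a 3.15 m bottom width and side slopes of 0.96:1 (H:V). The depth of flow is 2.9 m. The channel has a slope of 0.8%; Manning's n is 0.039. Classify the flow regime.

subcritical

With bottom width b = 3.15 m and side slope z = 0.96: A = (b + zy)y = (3.15 + 0.96×2.9)×2.9 = 17.21 m²; P = b + 2y√(1+z²) = 3.15 + 2×2.9×1.386 = 11.19 m.
Hydraulic radius R = A/P = 17.21/11.19 = 1.538 m.
V = (1/n) R^(2/3) √S = (1/0.039) × 1.538^(2/3) × √0.008 = 3.056 m/s. Hydraulic depth D_h = A/T = 17.21/8.718 = 1.974 m.
Froude number Fr = V/√(g·D_h) = 3.056/√(9.81×1.974) = 0.694, which is less than 1, so the flow is subcritical.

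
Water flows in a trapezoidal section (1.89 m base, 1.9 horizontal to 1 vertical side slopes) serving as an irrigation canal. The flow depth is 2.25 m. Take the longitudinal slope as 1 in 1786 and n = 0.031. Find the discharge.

With bottom width b = 1.89 m and side slope z = 1.9: A = (b + zy)y = (1.89 + 1.9×2.25)×2.25 = 13.87 m²; P = b + 2y√(1+z²) = 1.89 + 2×2.25×2.147 = 11.55 m.
Hydraulic radius R = A/P = 13.87/11.55 = 1.201 m.
Manning's equation: Q = (1/n) A R^(2/3) S^(1/2) = (1/0.031) × 13.87 × 1.201^(2/3) × 0.0005599^(1/2) = 12 m³/s.

Q = 12 m³/s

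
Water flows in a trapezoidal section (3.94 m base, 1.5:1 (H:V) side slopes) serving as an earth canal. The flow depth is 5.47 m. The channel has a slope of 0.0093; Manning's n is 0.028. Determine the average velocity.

V = 6.85 m/s

With bottom width b = 3.94 m and side slope z = 1.5: A = (b + zy)y = (3.94 + 1.5×5.47)×5.47 = 66.43 m²; P = b + 2y√(1+z²) = 3.94 + 2×5.47×1.803 = 23.66 m.
Hydraulic radius R = A/P = 66.43/23.66 = 2.808 m.
From Manning's equation, V = (1/n) R^(2/3) S^(1/2) = (1/0.028) × 2.808^(2/3) × 0.0093^(1/2) = 6.85 m/s.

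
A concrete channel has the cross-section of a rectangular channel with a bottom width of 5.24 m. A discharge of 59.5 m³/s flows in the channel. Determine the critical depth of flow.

For a rectangular channel, critical depth y_c = (q²/g)^(1/3) where q = Q/b = 59.5/5.24 = 11.35 m²/s.
So y_c = (11.35²/9.81)^(1/3) = 2.36 m.

y_c = 2.36 m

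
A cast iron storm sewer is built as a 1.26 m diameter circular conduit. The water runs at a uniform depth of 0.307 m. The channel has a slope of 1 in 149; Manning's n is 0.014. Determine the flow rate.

Q = 0.44 m³/s

For a circular section of diameter D = 1.26 m at depth y = 0.307 m, the central angle is θ = 2 arccos(1 − 2y/D) = 2.065 rad. Then A = (D²/8)(θ − sin θ) = 0.2351 m² and P = Dθ/2 = 1.301 m.
Hydraulic radius R = A/P = 0.2351/1.301 = 0.1807 m.
Manning's equation: Q = (1/n) A R^(2/3) S^(1/2) = (1/0.014) × 0.2351 × 0.1807^(2/3) × 0.006711^(1/2) = 0.44 m³/s.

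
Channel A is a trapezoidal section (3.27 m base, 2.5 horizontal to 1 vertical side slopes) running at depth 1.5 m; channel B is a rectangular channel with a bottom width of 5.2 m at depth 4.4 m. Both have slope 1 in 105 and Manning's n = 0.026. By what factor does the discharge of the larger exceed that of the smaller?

3.17

Channel A: With bottom width b = 3.27 m and side slope z = 2.5: A = (b + zy)y = (3.27 + 2.5×1.5)×1.5 = 10.53 m²; P = b + 2y√(1+z²) = 3.27 + 2×1.5×2.693 = 11.35 m. Hydraulic radius R = A/P = 10.53/11.35 = 0.9279 m. Q_A = (1/0.026)·10.53·0.9279^(2/3)·√0.009524 = 37.6 m³/s.
Channel B: Flow area A = b·y = 5.2 × 4.4 = 22.88 m². Wetted perimeter P = b + 2y = 5.2 + 2×4.4 = 14 m. Hydraulic radius R = A/P = 22.88/14 = 1.634 m. Q_B = (1/0.026)·22.88·1.634^(2/3)·√0.009524 = 119.2 m³/s.
The larger discharge is 119.2 m³/s and the smaller is 37.6 m³/s; the ratio is 3.17.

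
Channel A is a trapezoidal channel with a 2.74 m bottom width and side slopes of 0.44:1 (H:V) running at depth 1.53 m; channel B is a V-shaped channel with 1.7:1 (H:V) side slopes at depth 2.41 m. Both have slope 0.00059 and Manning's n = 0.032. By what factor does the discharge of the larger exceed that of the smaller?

2.15

Channel A: With bottom width b = 2.74 m and side slope z = 0.44: A = (b + zy)y = (2.74 + 0.44×1.53)×1.53 = 5.222 m²; P = b + 2y√(1+z²) = 2.74 + 2×1.53×1.093 = 6.083 m. Hydraulic radius R = A/P = 5.222/6.083 = 0.8585 m. Q_A = (1/0.032)·5.222·0.8585^(2/3)·√0.00059 = 3.581 m³/s.
Channel B: For a triangular section with side slope z = 1.7: A = zy² = 1.7×2.41² = 9.874 m²; P = 2y√(1+z²) = 2×2.41×1.972 = 9.507 m. Hydraulic radius R = A/P = 9.874/9.507 = 1.039 m. Q_B = (1/0.032)·9.874·1.039^(2/3)·√0.00059 = 7.687 m³/s.
The larger discharge is 7.687 m³/s and the smaller is 3.581 m³/s; the ratio is 2.15.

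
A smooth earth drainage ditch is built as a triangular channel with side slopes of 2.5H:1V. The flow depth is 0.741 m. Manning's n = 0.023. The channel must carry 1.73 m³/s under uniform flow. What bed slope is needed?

For a triangular section with side slope z = 2.5: A = zy² = 2.5×0.741² = 1.373 m²; P = 2y√(1+z²) = 2×0.741×2.693 = 3.99 m.
Hydraulic radius R = A/P = 1.373/3.99 = 0.344 m.
From Manning's equation, S = [nQ / (1 A R^(2/3))]² = [0.023 × 1.73 / (1 × 1.373 × 0.344^(2/3))]² = 0.00349.

S = 0.00349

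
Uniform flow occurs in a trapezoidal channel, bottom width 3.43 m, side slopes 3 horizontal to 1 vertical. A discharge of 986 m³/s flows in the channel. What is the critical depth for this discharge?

y_c = 6.84 m

At critical depth, Q² T / (g A³) = 1, i.e. A³/T = Q²/g = 986²/9.81 = 99100.
Trying y = 7.8 m: A³/T = 182500 — high.
Trying y = 5.07 m: A³/T = 24930 — low.
Trying y = 6.84 m: A³/T = 98860 — ≈ 99100.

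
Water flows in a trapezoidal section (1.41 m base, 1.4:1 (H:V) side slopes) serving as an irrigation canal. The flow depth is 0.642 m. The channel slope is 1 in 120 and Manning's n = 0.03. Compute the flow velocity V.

V = 1.68 m/s

With bottom width b = 1.41 m and side slope z = 1.4: A = (b + zy)y = (1.41 + 1.4×0.642)×0.642 = 1.482 m²; P = b + 2y√(1+z²) = 1.41 + 2×0.642×1.72 = 3.619 m.
Hydraulic radius R = A/P = 1.482/3.619 = 0.4096 m.
From Manning's equation, V = (1/n) R^(2/3) S^(1/2) = (1/0.03) × 0.4096^(2/3) × 0.008333^(1/2) = 1.68 m/s.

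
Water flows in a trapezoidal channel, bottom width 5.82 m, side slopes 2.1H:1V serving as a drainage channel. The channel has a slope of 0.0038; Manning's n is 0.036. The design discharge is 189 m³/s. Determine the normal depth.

Manning's equation rearranged: A R^(2/3) = nQ / (1·√S) = 0.036 × 189 / (√0.0038) = 110.4.
Try y = 3.72 m: A R^(2/3) = 85.6 — short.
Try y = 5.31 m: A R^(2/3) = 185.5 — over.
Try y = 4.19 m: A R^(2/3) = 110.4 — close enough.

y_n = 4.19 m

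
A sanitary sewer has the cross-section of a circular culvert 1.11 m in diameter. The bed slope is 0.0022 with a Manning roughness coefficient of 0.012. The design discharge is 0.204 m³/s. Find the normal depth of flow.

y_n = 0.267 m

Manning's equation rearranged: A R^(2/3) = nQ / (1·√S) = 0.012 × 0.204 / (√0.0022) = 0.05219.
Try y = 0.2 m: A R^(2/3) = 0.02916 — low.
Try y = 0.299 m: A R^(2/3) = 0.06534 — high.
Try y = 0.267 m: A R^(2/3) = 0.05223 — matches.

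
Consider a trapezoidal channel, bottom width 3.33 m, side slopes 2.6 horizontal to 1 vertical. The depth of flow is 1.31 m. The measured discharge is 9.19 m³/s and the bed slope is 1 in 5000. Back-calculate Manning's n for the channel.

n = 0.012

With bottom width b = 3.33 m and side slope z = 2.6: A = (b + zy)y = (3.33 + 2.6×1.31)×1.31 = 8.824 m²; P = b + 2y√(1+z²) = 3.33 + 2×1.31×2.786 = 10.63 m.
Hydraulic radius R = A/P = 8.824/10.63 = 0.8302 m.
Rearranging Manning's equation: n = (1/Q) A R^(2/3) S^(1/2) = (1/9.19) × 8.824 × 0.8302^(2/3) × √0.0002 = 0.012.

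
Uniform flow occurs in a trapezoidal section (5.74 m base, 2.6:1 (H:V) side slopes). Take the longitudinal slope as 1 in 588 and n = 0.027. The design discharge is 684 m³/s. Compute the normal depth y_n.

Manning's equation rearranged: A R^(2/3) = nQ / (1·√S) = 0.027 × 684 / (√0.001701) = 447.8.
At y = 5.92 m: A R^(2/3) = 273.4 — short.
At y = 8.62 m: A R^(2/3) = 662.8 — over.
At y = 7.31 m: A R^(2/3) = 447.7 — close enough.

y_n = 7.31 m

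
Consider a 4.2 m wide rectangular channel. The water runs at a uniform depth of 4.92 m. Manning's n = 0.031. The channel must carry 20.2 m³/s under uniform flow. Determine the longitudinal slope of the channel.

Flow area A = b·y = 4.2 × 4.92 = 20.66 m². Wetted perimeter P = b + 2y = 4.2 + 2×4.92 = 14.04 m.
Hydraulic radius R = A/P = 20.66/14.04 = 1.472 m.
From Manning's equation, S = [nQ / (1 A R^(2/3))]² = [0.031 × 20.2 / (1 × 20.66 × 1.472^(2/3))]² = 0.000549.

S = 0.000549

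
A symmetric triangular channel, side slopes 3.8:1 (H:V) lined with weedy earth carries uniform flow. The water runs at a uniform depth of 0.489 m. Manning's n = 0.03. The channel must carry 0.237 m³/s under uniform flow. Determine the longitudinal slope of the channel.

S = 0.000419

For a triangular section with side slope z = 3.8: A = zy² = 3.8×0.489² = 0.9087 m²; P = 2y√(1+z²) = 2×0.489×3.929 = 3.843 m.
Hydraulic radius R = A/P = 0.9087/3.843 = 0.2364 m.
From Manning's equation, S = [nQ / (1 A R^(2/3))]² = [0.03 × 0.237 / (1 × 0.9087 × 0.2364^(2/3))]² = 0.000419.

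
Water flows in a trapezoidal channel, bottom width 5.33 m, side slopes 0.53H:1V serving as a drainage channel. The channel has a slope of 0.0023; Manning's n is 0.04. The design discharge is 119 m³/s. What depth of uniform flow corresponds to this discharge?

Manning's equation rearranged: A R^(2/3) = nQ / (1·√S) = 0.04 × 119 / (√0.0023) = 99.25.
Trying y = 6.72 m: A R^(2/3) = 121.8 — high.
Trying y = 5.22 m: A R^(2/3) = 77.12 — low.
Trying y = 6.01 m: A R^(2/3) = 99.3 — ≈ 99.25.

y_n = 6.01 m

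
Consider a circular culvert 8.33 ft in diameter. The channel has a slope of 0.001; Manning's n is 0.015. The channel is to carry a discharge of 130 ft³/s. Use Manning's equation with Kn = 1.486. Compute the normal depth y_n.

y_n = 4 ft

Manning's equation rearranged: A R^(2/3) = nQ / (1.486·√S) = 0.015 × 130 / (1.486 × √0.001) = 41.5.
Try y = 4.48 ft: A R^(2/3) = 50.19 — over.
Try y = 2.85 ft: A R^(2/3) = 22.39 — short.
Try y = 4 ft: A R^(2/3) = 41.47 — close enough.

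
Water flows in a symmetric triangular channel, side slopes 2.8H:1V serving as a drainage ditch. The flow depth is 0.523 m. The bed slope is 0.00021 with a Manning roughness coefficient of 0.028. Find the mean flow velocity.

For a triangular section with side slope z = 2.8: A = zy² = 2.8×0.523² = 0.7659 m²; P = 2y√(1+z²) = 2×0.523×2.973 = 3.11 m.
Hydraulic radius R = A/P = 0.7659/3.11 = 0.2463 m.
From Manning's equation, V = (1/n) R^(2/3) S^(1/2) = (1/0.028) × 0.2463^(2/3) × 0.00021^(1/2) = 0.203 m/s.

V = 0.203 m/s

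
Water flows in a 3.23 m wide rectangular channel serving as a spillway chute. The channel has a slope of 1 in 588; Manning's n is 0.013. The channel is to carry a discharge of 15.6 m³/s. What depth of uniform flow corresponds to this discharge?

Manning's equation rearranged: A R^(2/3) = nQ / (1·√S) = 0.013 × 15.6 / (√0.001701) = 4.918.
Trying y = 2.04 m: A R^(2/3) = 6.149 — too large.
Trying y = 1.72 m: A R^(2/3) = 4.918 — matches.

y_n = 1.72 m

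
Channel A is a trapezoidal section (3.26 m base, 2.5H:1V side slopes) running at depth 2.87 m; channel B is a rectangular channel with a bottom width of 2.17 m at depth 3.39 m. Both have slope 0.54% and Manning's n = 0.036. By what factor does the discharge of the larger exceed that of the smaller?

6.35

Channel A: With bottom width b = 3.26 m and side slope z = 2.5: A = (b + zy)y = (3.26 + 2.5×2.87)×2.87 = 29.95 m²; P = b + 2y√(1+z²) = 3.26 + 2×2.87×2.693 = 18.72 m. Hydraulic radius R = A/P = 29.95/18.72 = 1.6 m. Q_A = (1/0.036)·29.95·1.6^(2/3)·√0.0054 = 83.63 m³/s.
Channel B: Flow area A = b·y = 2.17 × 3.39 = 7.356 m². Wetted perimeter P = b + 2y = 2.17 + 2×3.39 = 8.95 m. Hydraulic radius R = A/P = 7.356/8.95 = 0.8219 m. Q_B = (1/0.036)·7.356·0.8219^(2/3)·√0.0054 = 13.18 m³/s.
The larger discharge is 83.63 m³/s and the smaller is 13.18 m³/s; the ratio is 6.35.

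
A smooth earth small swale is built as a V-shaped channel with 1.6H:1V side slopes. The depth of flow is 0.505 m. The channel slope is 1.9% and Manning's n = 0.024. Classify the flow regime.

supercritical

For a triangular section with side slope z = 1.6: A = zy² = 1.6×0.505² = 0.408 m²; P = 2y√(1+z²) = 2×0.505×1.887 = 1.906 m.
Hydraulic radius R = A/P = 0.408/1.906 = 0.2141 m.
V = (1/n) R^(2/3) √S = (1/0.024) × 0.2141^(2/3) × √0.019 = 2.056 m/s. Hydraulic depth D_h = A/T = 0.408/1.616 = 0.2525 m.
Froude number Fr = V/√(g·D_h) = 2.056/√(9.81×0.2525) = 1.31, which is greater than 1, so the flow is supercritical.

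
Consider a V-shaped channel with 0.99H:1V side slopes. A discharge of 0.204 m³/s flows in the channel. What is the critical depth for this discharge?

At critical depth, Q² T / (g A³) = 1, i.e. A³/T = Q²/g = 0.204²/9.81 = 0.004242.
Trying y = 0.286 m: A³/T = 0.0009377 — too small.
Trying y = 0.387 m: A³/T = 0.004254 — ≈ 0.004242.

y_c = 0.387 m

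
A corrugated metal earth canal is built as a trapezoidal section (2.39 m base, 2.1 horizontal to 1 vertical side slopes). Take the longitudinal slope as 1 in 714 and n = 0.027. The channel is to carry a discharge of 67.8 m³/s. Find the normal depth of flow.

y_n = 3.44 m

Manning's equation rearranged: A R^(2/3) = nQ / (1·√S) = 0.027 × 67.8 / (√0.001401) = 48.92.
Trying y = 3.89 m: A R^(2/3) = 65.31 — too large.
Trying y = 2.51 m: A R^(2/3) = 23.69 — too small.
Trying y = 3.44 m: A R^(2/3) = 48.9 — ≈ 48.92.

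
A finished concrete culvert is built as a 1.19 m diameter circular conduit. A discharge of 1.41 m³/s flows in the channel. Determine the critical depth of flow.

At critical depth, Q² T / (g A³) = 1, i.e. A³/T = Q²/g = 1.41²/9.81 = 0.2027.
Trying y = 0.79 m: A³/T = 0.4285 — too large.
Trying y = 0.562 m: A³/T = 0.1162 — too small.
Trying y = 0.65 m: A³/T = 0.2026 — close enough.

y_c = 0.65 m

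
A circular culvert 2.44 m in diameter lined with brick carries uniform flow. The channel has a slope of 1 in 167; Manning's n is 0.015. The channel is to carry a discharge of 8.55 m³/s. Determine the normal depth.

y_n = 1.21 m

Manning's equation rearranged: A R^(2/3) = nQ / (1·√S) = 0.015 × 8.55 / (√0.005988) = 1.657.
Try y = 0.98 m: A R^(2/3) = 1.142 — low.
Try y = 1.53 m: A R^(2/3) = 2.415 — high.
Try y = 1.21 m: A R^(2/3) = 1.658 — ≈ 1.657.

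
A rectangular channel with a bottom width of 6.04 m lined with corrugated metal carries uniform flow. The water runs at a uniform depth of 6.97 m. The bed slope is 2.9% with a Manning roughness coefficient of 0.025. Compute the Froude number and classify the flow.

Flow area A = b·y = 6.04 × 6.97 = 42.1 m². Wetted perimeter P = b + 2y = 6.04 + 2×6.97 = 19.98 m.
Hydraulic radius R = A/P = 42.1/19.98 = 2.107 m.
V = (1/n) R^(2/3) √S = (1/0.025) × 2.107^(2/3) × √0.029 = 11.2 m/s. Hydraulic depth D_h = A/T = 42.1/6.04 = 6.97 m.
Froude number Fr = V/√(g·D_h) = 11.2/√(9.81×6.97) = 1.35, which is greater than 1, so the flow is supercritical.

supercritical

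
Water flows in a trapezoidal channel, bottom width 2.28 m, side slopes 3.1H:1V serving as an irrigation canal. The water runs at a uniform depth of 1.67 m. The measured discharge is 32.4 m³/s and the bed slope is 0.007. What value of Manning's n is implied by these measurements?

With bottom width b = 2.28 m and side slope z = 3.1: A = (b + zy)y = (2.28 + 3.1×1.67)×1.67 = 12.45 m²; P = b + 2y√(1+z²) = 2.28 + 2×1.67×3.257 = 13.16 m.
Hydraulic radius R = A/P = 12.45/13.16 = 0.9463 m.
Rearranging Manning's equation: n = (1/Q) A R^(2/3) S^(1/2) = (1/32.4) × 12.45 × 0.9463^(2/3) × √0.007 = 0.031.

n = 0.031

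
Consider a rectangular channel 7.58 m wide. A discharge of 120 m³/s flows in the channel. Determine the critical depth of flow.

y_c = 2.95 m

For a rectangular channel, critical depth y_c = (q²/g)^(1/3) where q = Q/b = 120/7.58 = 15.83 m²/s.
So y_c = (15.83²/9.81)^(1/3) = 2.95 m.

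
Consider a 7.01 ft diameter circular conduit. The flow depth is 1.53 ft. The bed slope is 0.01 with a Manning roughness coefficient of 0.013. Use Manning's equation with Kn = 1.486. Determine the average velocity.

V = 10.8 ft/s

For a circular section of diameter D = 7.01 ft at depth y = 1.53 ft, the central angle is θ = 2 arccos(1 − 2y/D) = 1.944 rad. Then A = (D²/8)(θ − sin θ) = 6.225 ft² and P = Dθ/2 = 6.815 ft.
Hydraulic radius R = A/P = 6.225/6.815 = 0.9134 ft.
From Manning's equation, V = (1.486/n) R^(2/3) S^(1/2) = (1.486/0.013) × 0.9134^(2/3) × 0.01^(1/2) = 10.8 ft/s.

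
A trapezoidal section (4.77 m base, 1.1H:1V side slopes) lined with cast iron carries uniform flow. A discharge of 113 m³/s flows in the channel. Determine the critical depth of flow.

At critical depth, Q² T / (g A³) = 1, i.e. A³/T = Q²/g = 113²/9.81 = 1302.
At y = 2.59 m: A³/T = 734.1 — short.
At y = 3.7 m: A³/T = 2710 — over.
At y = 3.03 m: A³/T = 1294 — ≈ 1302.

y_c = 3.03 m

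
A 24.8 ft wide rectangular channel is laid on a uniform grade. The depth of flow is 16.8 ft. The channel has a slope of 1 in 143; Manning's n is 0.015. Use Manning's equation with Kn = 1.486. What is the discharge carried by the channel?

Flow area A = b·y = 24.8 × 16.8 = 416.6 ft². Wetted perimeter P = b + 2y = 24.8 + 2×16.8 = 58.4 ft.
Hydraulic radius R = A/P = 416.6/58.4 = 7.134 ft.
Manning's equation: Q = (1.486/n) A R^(2/3) S^(1/2) = (1.486/0.015) × 416.6 × 7.134^(2/3) × 0.006993^(1/2) = 12800 ft³/s.

Q = 12800 ft³/s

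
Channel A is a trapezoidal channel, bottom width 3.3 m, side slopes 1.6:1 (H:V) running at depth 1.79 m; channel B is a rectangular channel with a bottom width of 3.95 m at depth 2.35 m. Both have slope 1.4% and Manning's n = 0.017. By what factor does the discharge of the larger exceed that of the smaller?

1.21

Channel A: With bottom width b = 3.3 m and side slope z = 1.6: A = (b + zy)y = (3.3 + 1.6×1.79)×1.79 = 11.03 m²; P = b + 2y√(1+z²) = 3.3 + 2×1.79×1.887 = 10.05 m. Hydraulic radius R = A/P = 11.03/10.05 = 1.097 m. Q_A = (1/0.017)·11.03·1.097^(2/3)·√0.014 = 81.7 m³/s.
Channel B: Flow area A = b·y = 3.95 × 2.35 = 9.283 m². Wetted perimeter P = b + 2y = 3.95 + 2×2.35 = 8.65 m. Hydraulic radius R = A/P = 9.283/8.65 = 1.073 m. Q_B = (1/0.017)·9.283·1.073^(2/3)·√0.014 = 67.72 m³/s.
The larger discharge is 81.7 m³/s and the smaller is 67.72 m³/s; the ratio is 1.21.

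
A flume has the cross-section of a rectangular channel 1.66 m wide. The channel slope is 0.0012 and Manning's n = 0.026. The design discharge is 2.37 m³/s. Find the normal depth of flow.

y_n = 1.6 m

Manning's equation rearranged: A R^(2/3) = nQ / (1·√S) = 0.026 × 2.37 / (√0.0012) = 1.779.
Try y = 1.9 m: A R^(2/3) = 2.188 — over.
Try y = 1.6 m: A R^(2/3) = 1.775 — ≈ 1.779.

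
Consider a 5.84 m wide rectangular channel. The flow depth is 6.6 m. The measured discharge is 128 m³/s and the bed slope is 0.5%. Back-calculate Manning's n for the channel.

n = 0.0341

Flow area A = b·y = 5.84 × 6.6 = 38.54 m². Wetted perimeter P = b + 2y = 5.84 + 2×6.6 = 19.04 m.
Hydraulic radius R = A/P = 38.54/19.04 = 2.024 m.
Rearranging Manning's equation: n = (1/Q) A R^(2/3) S^(1/2) = (1/128) × 38.54 × 2.024^(2/3) × √0.005 = 0.0341.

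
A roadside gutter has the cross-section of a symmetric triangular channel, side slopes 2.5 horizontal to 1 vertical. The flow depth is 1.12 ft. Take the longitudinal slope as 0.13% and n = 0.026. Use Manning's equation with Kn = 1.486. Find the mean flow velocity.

For a triangular section with side slope z = 2.5: A = zy² = 2.5×1.12² = 3.136 ft²; P = 2y√(1+z²) = 2×1.12×2.693 = 6.031 ft.
Hydraulic radius R = A/P = 3.136/6.031 = 0.5199 ft.
From Manning's equation, V = (1.486/n) R^(2/3) S^(1/2) = (1.486/0.026) × 0.5199^(2/3) × 0.0013^(1/2) = 1.33 ft/s.

V = 1.33 ft/s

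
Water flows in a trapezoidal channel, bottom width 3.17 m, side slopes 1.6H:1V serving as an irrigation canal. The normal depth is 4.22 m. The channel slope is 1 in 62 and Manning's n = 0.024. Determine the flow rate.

With bottom width b = 3.17 m and side slope z = 1.6: A = (b + zy)y = (3.17 + 1.6×4.22)×4.22 = 41.87 m²; P = b + 2y√(1+z²) = 3.17 + 2×4.22×1.887 = 19.09 m.
Hydraulic radius R = A/P = 41.87/19.09 = 2.193 m.
Manning's equation: Q = (1/n) A R^(2/3) S^(1/2) = (1/0.024) × 41.87 × 2.193^(2/3) × 0.01613^(1/2) = 374 m³/s.

Q = 374 m³/s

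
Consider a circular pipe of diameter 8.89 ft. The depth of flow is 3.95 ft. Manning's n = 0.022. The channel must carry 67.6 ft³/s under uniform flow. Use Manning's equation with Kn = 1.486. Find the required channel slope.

For a circular section of diameter D = 8.89 ft at depth y = 3.95 ft, the central angle is θ = 2 arccos(1 − 2y/D) = 2.918 rad. Then A = (D²/8)(θ − sin θ) = 26.64 ft² and P = Dθ/2 = 12.97 ft.
Hydraulic radius R = A/P = 26.64/12.97 = 2.054 ft.
From Manning's equation, S = [nQ / (1.486 A R^(2/3))]² = [0.022 × 67.6 / (1.486 × 26.64 × 2.054^(2/3))]² = 0.00054.

S = 0.00054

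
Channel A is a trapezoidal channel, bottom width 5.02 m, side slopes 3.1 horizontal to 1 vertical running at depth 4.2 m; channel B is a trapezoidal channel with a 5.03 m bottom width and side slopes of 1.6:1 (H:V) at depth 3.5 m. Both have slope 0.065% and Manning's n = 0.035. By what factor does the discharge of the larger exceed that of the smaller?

Channel A: With bottom width b = 5.02 m and side slope z = 3.1: A = (b + zy)y = (5.02 + 3.1×4.2)×4.2 = 75.77 m²; P = b + 2y√(1+z²) = 5.02 + 2×4.2×3.257 = 32.38 m. Hydraulic radius R = A/P = 75.77/32.38 = 2.34 m. Q_A = (1/0.035)·75.77·2.34^(2/3)·√0.00065 = 97.28 m³/s.
Channel B: With bottom width b = 5.03 m and side slope z = 1.6: A = (b + zy)y = (5.03 + 1.6×3.5)×3.5 = 37.21 m²; P = b + 2y√(1+z²) = 5.03 + 2×3.5×1.887 = 18.24 m. Hydraulic radius R = A/P = 37.21/18.24 = 2.04 m. Q_B = (1/0.035)·37.21·2.04^(2/3)·√0.00065 = 43.59 m³/s.
The larger discharge is 97.28 m³/s and the smaller is 43.59 m³/s; the ratio is 2.23.

2.23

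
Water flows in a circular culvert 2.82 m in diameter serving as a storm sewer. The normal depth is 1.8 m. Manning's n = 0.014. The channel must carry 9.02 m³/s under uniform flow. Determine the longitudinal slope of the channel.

For a circular section of diameter D = 2.82 m at depth y = 1.8 m, the central angle is θ = 2 arccos(1 − 2y/D) = 3.702 rad. Then A = (D²/8)(θ − sin θ) = 4.209 m² and P = Dθ/2 = 5.22 m.
Hydraulic radius R = A/P = 4.209/5.22 = 0.8062 m.
From Manning's equation, S = [nQ / (1 A R^(2/3))]² = [0.014 × 9.02 / (1 × 4.209 × 0.8062^(2/3))]² = 0.0012.

S = 0.0012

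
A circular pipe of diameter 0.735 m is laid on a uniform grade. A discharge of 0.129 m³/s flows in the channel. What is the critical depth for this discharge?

At critical depth, Q² T / (g A³) = 1, i.e. A³/T = Q²/g = 0.129²/9.81 = 0.001696.
Trying y = 0.252 m: A³/T = 0.003053 — high.
Trying y = 0.16 m: A³/T = 0.0005224 — low.
Trying y = 0.216 m: A³/T = 0.001681 — matches.

y_c = 0.216 m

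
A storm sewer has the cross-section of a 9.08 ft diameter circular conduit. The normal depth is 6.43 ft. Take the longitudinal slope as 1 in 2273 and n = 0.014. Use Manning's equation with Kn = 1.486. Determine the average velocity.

For a circular section of diameter D = 9.08 ft at depth y = 6.43 ft, the central angle is θ = 2 arccos(1 − 2y/D) = 4 rad. Then A = (D²/8)(θ − sin θ) = 49.03 ft² and P = Dθ/2 = 18.16 ft.
Hydraulic radius R = A/P = 49.03/18.16 = 2.7 ft.
From Manning's equation, V = (1.486/n) R^(2/3) S^(1/2) = (1.486/0.014) × 2.7^(2/3) × 0.0004399^(1/2) = 4.32 ft/s.

V = 4.32 ft/s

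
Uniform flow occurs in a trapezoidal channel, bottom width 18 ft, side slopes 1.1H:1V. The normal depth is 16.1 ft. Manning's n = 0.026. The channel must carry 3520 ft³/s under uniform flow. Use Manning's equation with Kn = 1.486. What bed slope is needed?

S = 0.000639

With bottom width b = 18 ft and side slope z = 1.1: A = (b + zy)y = (18 + 1.1×16.1)×16.1 = 574.9 ft²; P = b + 2y√(1+z²) = 18 + 2×16.1×1.487 = 65.87 ft.
Hydraulic radius R = A/P = 574.9/65.87 = 8.728 ft.
From Manning's equation, S = [nQ / (1.486 A R^(2/3))]² = [0.026 × 3520 / (1.486 × 574.9 × 8.728^(2/3))]² = 0.000639.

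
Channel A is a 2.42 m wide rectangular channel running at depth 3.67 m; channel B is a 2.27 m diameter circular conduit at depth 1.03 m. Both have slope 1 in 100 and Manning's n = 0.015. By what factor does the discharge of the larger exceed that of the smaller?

7.11

Channel A: Flow area A = b·y = 2.42 × 3.67 = 8.881 m². Wetted perimeter P = b + 2y = 2.42 + 2×3.67 = 9.76 m. Hydraulic radius R = A/P = 8.881/9.76 = 0.91 m. Q_A = (1/0.015)·8.881·0.91^(2/3)·√0.01 = 55.6 m³/s.
Channel B: For a circular section of diameter D = 2.27 m at depth y = 1.03 m, the central angle is θ = 2 arccos(1 − 2y/D) = 2.956 rad. Then A = (D²/8)(θ − sin θ) = 1.786 m² and P = Dθ/2 = 3.355 m. Hydraulic radius R = A/P = 1.786/3.355 = 0.5321 m. Q_B = (1/0.015)·1.786·0.5321^(2/3)·√0.01 = 7.817 m³/s.
The larger discharge is 55.6 m³/s and the smaller is 7.817 m³/s; the ratio is 7.11.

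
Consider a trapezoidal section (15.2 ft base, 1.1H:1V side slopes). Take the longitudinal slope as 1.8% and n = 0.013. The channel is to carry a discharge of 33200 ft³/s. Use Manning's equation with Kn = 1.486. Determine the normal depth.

Manning's equation rearranged: A R^(2/3) = nQ / (1.486·√S) = 0.013 × 33200 / (1.486 × √0.018) = 2165.
At y = 13.8 ft: A R^(2/3) = 1600 — short.
At y = 16 ft: A R^(2/3) = 2162 — close enough.

y_n = 16 ft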